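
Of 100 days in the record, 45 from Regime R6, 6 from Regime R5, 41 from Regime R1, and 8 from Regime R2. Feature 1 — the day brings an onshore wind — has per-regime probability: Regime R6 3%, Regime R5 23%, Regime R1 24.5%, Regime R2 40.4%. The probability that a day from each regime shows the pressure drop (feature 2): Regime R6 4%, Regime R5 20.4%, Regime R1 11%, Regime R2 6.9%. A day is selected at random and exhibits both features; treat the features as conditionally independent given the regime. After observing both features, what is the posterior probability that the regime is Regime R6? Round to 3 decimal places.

0.032

Prior × likelihood for each hypothesis:
  Regime R6: 0.45 × 0.03 × 0.04 = 0.00054
  Regime R5: 0.06 × 0.23 × 0.204 = 0.0028152
  Regime R1: 0.41 × 0.245 × 0.11 = 0.0110495
  Regime R2: 0.08 × 0.404 × 0.069 = 0.00223008
Sum = 0.01663478.
P(Regime R6 | evidence) = 0.00054 / 0.01663478 ≈ 0.032.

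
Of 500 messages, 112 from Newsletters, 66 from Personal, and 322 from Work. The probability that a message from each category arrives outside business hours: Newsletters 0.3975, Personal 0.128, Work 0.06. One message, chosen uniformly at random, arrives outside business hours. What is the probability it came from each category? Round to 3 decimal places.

Newsletters 0.616, Personal 0.117, Work 0.267

Prior × likelihood for each hypothesis:
  Newsletters: 0.224 × 0.3975 = 0.08904
  Personal: 0.132 × 0.128 = 0.016896
  Work: 0.644 × 0.06 = 0.03864
Total = 0.144576.
P(Newsletters | off-hours) = 0.08904/0.144576 ≈ 0.616
P(Personal | off-hours) = 0.016896/0.144576 ≈ 0.117
P(Work | off-hours) = 0.03864/0.144576 ≈ 0.267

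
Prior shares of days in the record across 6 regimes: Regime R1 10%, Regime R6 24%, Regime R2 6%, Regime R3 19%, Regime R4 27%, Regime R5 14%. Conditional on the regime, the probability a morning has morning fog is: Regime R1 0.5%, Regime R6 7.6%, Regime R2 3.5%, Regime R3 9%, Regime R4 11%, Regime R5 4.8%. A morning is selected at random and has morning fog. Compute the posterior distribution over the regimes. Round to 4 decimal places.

Regime R1 0.0067, Regime R6 0.2453, Regime R2 0.0282, Regime R3 0.2300, Regime R4 0.3994, Regime R5 0.0904

Prior × likelihood for each hypothesis:
  Regime R1: 0.1 × 0.005 = 0.0005
  Regime R6: 0.24 × 0.076 = 0.01824
  Regime R2: 0.06 × 0.035 = 0.0021
  Regime R3: 0.19 × 0.09 = 0.0171
  Regime R4: 0.27 × 0.11 = 0.0297
  Regime R5: 0.14 × 0.048 = 0.00672
Normalizing constant = 0.07436.
P(Regime R1 | fog) = 0.0005/0.07436 ≈ 0.0067
P(Regime R6 | fog) = 0.01824/0.07436 ≈ 0.2453
P(Regime R2 | fog) = 0.0021/0.07436 ≈ 0.0282
P(Regime R3 | fog) = 0.0171/0.07436 ≈ 0.2300
P(Regime R4 | fog) = 0.0297/0.07436 ≈ 0.3994
P(Regime R5 | fog) = 0.00672/0.07436 ≈ 0.0904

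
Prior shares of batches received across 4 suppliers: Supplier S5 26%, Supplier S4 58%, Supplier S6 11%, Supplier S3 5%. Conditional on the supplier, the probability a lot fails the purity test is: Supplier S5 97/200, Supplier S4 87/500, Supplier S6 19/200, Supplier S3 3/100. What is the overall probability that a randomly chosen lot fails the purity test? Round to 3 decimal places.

0.239

Prior × likelihood for each hypothesis:
  Supplier S5: 0.26 × 0.485 = 0.1261
  Supplier S4: 0.58 × 0.174 = 0.10092
  Supplier S6: 0.11 × 0.095 = 0.01045
  Supplier S3: 0.05 × 0.03 = 0.0015
P(off-spec) = 0.1261 + 0.10092 + 0.01045 + 0.0015 = 0.23897 → 0.239.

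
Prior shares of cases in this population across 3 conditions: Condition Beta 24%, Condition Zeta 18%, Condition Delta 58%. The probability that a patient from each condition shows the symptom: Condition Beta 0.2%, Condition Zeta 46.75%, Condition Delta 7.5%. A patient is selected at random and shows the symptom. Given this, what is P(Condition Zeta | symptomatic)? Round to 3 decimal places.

0.657

By Bayes' rule, posterior ∝ prior × likelihood:
  Condition Beta: 0.24 × 0.002 = 0.00048
  Condition Zeta: 0.18 × 0.4675 = 0.08415
  Condition Delta: 0.58 × 0.075 = 0.0435
Normalizing constant = 0.12813.
P(Condition Zeta | evidence) = 0.08415 / 0.12813 ≈ 0.657.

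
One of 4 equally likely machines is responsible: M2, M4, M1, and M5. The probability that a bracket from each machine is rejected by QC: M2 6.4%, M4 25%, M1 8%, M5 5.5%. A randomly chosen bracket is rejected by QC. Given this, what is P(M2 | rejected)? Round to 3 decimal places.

0.143

Since the prior is uniform, the posterior is proportional to the likelihood:
  M2: 0.064
  M4: 0.25
  M1: 0.08
  M5: 0.055
Sum = 0.449.
P(M2 | evidence) = 0.064 / 0.449 ≈ 0.143.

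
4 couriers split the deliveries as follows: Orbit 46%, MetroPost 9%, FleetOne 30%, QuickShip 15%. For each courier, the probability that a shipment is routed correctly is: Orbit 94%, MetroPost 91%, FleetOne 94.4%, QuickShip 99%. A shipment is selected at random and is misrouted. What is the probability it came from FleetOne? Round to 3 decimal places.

Taking complements, P(misrouted | each) = Orbit 0.06, MetroPost 0.09, FleetOne 0.056, QuickShip 0.01.
Compute prior × likelihood for every hypothesis:
  Orbit: 0.46 × 0.06 = 0.0276
  MetroPost: 0.09 × 0.09 = 0.0081
  FleetOne: 0.3 × 0.056 = 0.0168
  QuickShip: 0.15 × 0.01 = 0.0015
Normalizing constant = 0.054.
P(FleetOne | evidence) = 0.0168 / 0.054 ≈ 0.311.

0.311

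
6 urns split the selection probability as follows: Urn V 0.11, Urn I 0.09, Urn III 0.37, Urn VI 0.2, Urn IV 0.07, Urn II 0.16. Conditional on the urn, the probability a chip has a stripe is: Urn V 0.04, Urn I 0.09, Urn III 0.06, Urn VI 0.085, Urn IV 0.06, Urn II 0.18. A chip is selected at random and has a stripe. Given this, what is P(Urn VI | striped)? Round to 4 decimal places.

Unnormalized posteriors (prior × likelihood):
  Urn V: 0.11 × 0.04 = 0.0044
  Urn I: 0.09 × 0.09 = 0.0081
  Urn III: 0.37 × 0.06 = 0.0222
  Urn VI: 0.2 × 0.085 = 0.017
  Urn IV: 0.07 × 0.06 = 0.0042
  Urn II: 0.16 × 0.18 = 0.0288
Total = 0.0847.
P(Urn VI | evidence) = 0.017 / 0.0847 ≈ 0.2007.

0.2007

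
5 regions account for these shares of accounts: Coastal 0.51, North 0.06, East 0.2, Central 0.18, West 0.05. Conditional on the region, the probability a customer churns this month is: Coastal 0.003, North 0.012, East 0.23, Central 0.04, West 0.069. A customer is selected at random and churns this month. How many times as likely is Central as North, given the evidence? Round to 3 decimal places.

10.000

Unnormalized posteriors (prior × likelihood):
  Coastal: 0.51 × 0.003 = 0.00153
  North: 0.06 × 0.012 = 0.00072
  East: 0.2 × 0.23 = 0.046
  Central: 0.18 × 0.04 = 0.0072
  West: 0.05 × 0.069 = 0.00345
Normalizing constant = 0.0589.
The ratio is 0.0072 / 0.00072 (the normalizer cancels) = 10.000.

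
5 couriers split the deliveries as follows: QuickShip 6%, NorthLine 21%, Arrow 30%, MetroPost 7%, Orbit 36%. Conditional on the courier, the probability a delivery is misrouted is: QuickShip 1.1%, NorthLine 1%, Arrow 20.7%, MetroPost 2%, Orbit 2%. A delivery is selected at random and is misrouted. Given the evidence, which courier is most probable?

By Bayes' rule, posterior ∝ prior × likelihood:
  QuickShip: 0.06 × 0.011 = 0.00066
  NorthLine: 0.21 × 0.01 = 0.0021
  Arrow: 0.3 × 0.207 = 0.0621
  MetroPost: 0.07 × 0.02 = 0.0014
  Orbit: 0.36 × 0.02 = 0.0072
Total = 0.07346.
Largest term belongs to Arrow, so Arrow is most probable.

Arrow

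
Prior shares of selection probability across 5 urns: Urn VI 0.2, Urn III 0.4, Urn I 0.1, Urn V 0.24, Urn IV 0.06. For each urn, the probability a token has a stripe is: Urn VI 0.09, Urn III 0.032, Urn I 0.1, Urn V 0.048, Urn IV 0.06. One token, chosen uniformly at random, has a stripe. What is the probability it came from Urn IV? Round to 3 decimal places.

0.064

Compute prior × likelihood for every hypothesis:
  Urn VI: 0.2 × 0.09 = 0.018
  Urn III: 0.4 × 0.032 = 0.0128
  Urn I: 0.1 × 0.1 = 0.01
  Urn V: 0.24 × 0.048 = 0.01152
  Urn IV: 0.06 × 0.06 = 0.0036
Normalizing constant = 0.05592.
P(Urn IV | evidence) = 0.0036 / 0.05592 ≈ 0.064.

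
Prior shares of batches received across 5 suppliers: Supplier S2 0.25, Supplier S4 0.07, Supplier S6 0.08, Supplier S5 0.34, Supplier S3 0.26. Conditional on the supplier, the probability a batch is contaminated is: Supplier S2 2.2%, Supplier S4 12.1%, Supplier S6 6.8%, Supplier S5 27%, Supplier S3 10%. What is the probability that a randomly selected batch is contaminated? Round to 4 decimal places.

0.1372

Prior × likelihood for each hypothesis:
  Supplier S2: 0.25 × 0.022 = 0.0055
  Supplier S4: 0.07 × 0.121 = 0.00847
  Supplier S6: 0.08 × 0.068 = 0.00544
  Supplier S5: 0.34 × 0.27 = 0.0918
  Supplier S3: 0.26 × 0.1 = 0.026
P(contaminated) = 0.0055 + 0.00847 + 0.00544 + 0.0918 + 0.026 = 0.13721 → 0.1372.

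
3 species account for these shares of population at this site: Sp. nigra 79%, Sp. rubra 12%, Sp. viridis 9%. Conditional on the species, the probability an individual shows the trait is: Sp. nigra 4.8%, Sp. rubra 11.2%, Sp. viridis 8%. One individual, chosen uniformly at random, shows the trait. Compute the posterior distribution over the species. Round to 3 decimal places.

By Bayes' rule, posterior ∝ prior × likelihood:
  Sp. nigra: 0.79 × 0.048 = 0.03792
  Sp. rubra: 0.12 × 0.112 = 0.01344
  Sp. viridis: 0.09 × 0.08 = 0.0072
Sum = 0.05856.
P(Sp. nigra | trait) = 0.03792/0.05856 ≈ 0.648
P(Sp. rubra | trait) = 0.01344/0.05856 ≈ 0.230
P(Sp. viridis | trait) = 0.0072/0.05856 ≈ 0.123
(Check: 0.648+0.230+0.123 = 1.001.)

Sp. nigra 0.648, Sp. rubra 0.230, Sp. viridis 0.123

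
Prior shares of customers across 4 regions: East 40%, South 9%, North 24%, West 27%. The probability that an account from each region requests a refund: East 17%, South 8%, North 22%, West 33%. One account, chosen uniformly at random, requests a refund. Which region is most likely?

West

Compute prior × likelihood for every hypothesis:
  East: 0.4 × 0.17 = 0.068
  South: 0.09 × 0.08 = 0.0072
  North: 0.24 × 0.22 = 0.0528
  West: 0.27 × 0.33 = 0.0891
Normalizing constant = 0.2171.
Largest term belongs to West, so West is most probable.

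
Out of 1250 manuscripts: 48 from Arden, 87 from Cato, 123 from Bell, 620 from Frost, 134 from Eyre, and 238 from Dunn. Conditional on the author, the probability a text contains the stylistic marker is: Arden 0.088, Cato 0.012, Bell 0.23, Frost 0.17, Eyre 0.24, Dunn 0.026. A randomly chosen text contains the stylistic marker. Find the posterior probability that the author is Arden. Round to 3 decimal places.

Unnormalized posteriors (prior × likelihood):
  Arden: 0.0384 × 0.088 = 0.0033792
  Cato: 0.0696 × 0.012 = 0.0008352
  Bell: 0.0984 × 0.23 = 0.022632
  Frost: 0.496 × 0.17 = 0.08432
  Eyre: 0.1072 × 0.24 = 0.025728
  Dunn: 0.1904 × 0.026 = 0.0049504
Sum = 0.1418448.
P(Arden | evidence) = 0.0033792 / 0.1418448 ≈ 0.024.

0.024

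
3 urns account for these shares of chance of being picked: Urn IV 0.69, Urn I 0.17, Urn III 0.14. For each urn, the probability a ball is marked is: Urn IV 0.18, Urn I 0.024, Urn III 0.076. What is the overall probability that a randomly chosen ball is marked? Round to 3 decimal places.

0.139

Compute prior × likelihood for every hypothesis:
  Urn IV: 0.69 × 0.18 = 0.1242
  Urn I: 0.17 × 0.024 = 0.00408
  Urn III: 0.14 × 0.076 = 0.01064
P(marked) = 0.1242 + 0.00408 + 0.01064 = 0.13892 → 0.139.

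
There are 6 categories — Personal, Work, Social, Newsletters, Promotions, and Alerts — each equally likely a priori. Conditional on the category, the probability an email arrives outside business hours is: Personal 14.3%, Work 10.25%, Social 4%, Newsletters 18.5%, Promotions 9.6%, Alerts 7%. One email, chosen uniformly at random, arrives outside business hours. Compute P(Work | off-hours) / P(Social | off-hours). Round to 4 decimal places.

Since the prior is uniform, the posterior is proportional to the likelihood:
  Personal: 0.143
  Work: 0.1025
  Social: 0.04
  Newsletters: 0.185
  Promotions: 0.096
  Alerts: 0.07
Sum = 0.6365.
The ratio is 0.1025 / 0.04 (the normalizer cancels) = 2.5625.

2.5625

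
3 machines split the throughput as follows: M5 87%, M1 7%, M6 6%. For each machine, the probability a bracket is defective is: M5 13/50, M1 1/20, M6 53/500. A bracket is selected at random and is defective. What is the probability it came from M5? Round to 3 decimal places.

0.958

Unnormalized posteriors (prior × likelihood):
  M5: 0.87 × 0.26 = 0.2262
  M1: 0.07 × 0.05 = 0.0035
  M6: 0.06 × 0.106 = 0.00636
Sum = 0.23606.
P(M5 | evidence) = 0.2262 / 0.23606 ≈ 0.958.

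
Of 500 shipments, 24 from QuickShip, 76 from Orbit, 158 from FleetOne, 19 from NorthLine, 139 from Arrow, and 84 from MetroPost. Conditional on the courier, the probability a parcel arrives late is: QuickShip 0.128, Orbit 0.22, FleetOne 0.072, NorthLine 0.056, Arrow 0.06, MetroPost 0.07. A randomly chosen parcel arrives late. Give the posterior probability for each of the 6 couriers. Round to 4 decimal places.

Unnormalized posteriors (prior × likelihood):
  QuickShip: 0.048 × 0.128 = 0.006144
  Orbit: 0.152 × 0.22 = 0.03344
  FleetOne: 0.316 × 0.072 = 0.022752
  NorthLine: 0.038 × 0.056 = 0.002128
  Arrow: 0.278 × 0.06 = 0.01668
  MetroPost: 0.168 × 0.07 = 0.01176
Total = 0.092904.
P(QuickShip | late) = 0.006144/0.092904 ≈ 0.0661
P(Orbit | late) = 0.03344/0.092904 ≈ 0.3599
P(FleetOne | late) = 0.022752/0.092904 ≈ 0.2449
P(NorthLine | late) = 0.002128/0.092904 ≈ 0.0229
P(Arrow | late) = 0.01668/0.092904 ≈ 0.1795
P(MetroPost | late) = 0.01176/0.092904 ≈ 0.1266
(Check: 0.0661+0.3599+0.2449+0.0229+0.1795+0.1266 = 0.9999.)

QuickShip 0.0661, Orbit 0.3599, FleetOne 0.2449, NorthLine 0.0229, Arrow 0.1795, MetroPost 0.1266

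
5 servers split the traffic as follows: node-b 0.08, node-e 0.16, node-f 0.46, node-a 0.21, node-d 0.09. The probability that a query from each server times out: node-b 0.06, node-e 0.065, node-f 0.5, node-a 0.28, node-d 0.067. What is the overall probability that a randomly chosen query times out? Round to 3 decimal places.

0.310

Compute prior × likelihood for every hypothesis:
  node-b: 0.08 × 0.06 = 0.0048
  node-e: 0.16 × 0.065 = 0.0104
  node-f: 0.46 × 0.5 = 0.23
  node-a: 0.21 × 0.28 = 0.0588
  node-d: 0.09 × 0.067 = 0.00603
P(timeout) = 0.0048 + 0.0104 + 0.23 + 0.0588 + 0.00603 = 0.31003 → 0.310.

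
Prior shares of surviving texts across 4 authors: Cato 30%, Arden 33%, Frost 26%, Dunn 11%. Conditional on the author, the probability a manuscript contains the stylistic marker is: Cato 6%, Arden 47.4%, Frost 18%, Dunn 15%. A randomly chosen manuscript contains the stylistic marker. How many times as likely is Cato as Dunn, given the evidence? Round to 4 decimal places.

1.0909

Compute prior × likelihood for every hypothesis:
  Cato: 0.3 × 0.06 = 0.018
  Arden: 0.33 × 0.474 = 0.15642
  Frost: 0.26 × 0.18 = 0.0468
  Dunn: 0.11 × 0.15 = 0.0165
Normalizing constant = 0.23772.
The ratio is 0.018 / 0.0165 (the normalizer cancels) = 1.0909.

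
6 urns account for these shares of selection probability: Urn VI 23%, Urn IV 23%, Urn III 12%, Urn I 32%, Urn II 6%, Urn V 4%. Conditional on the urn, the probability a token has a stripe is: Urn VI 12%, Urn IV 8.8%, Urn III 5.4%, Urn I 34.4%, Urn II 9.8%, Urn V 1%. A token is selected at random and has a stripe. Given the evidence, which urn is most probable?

Urn I

Prior × likelihood for each hypothesis:
  Urn VI: 0.23 × 0.12 = 0.0276
  Urn IV: 0.23 × 0.088 = 0.02024
  Urn III: 0.12 × 0.054 = 0.00648
  Urn I: 0.32 × 0.344 = 0.11008
  Urn II: 0.06 × 0.098 = 0.00588
  Urn V: 0.04 × 0.01 = 0.0004
Normalizing constant = 0.17068.
Largest term belongs to Urn I, so Urn I is most probable.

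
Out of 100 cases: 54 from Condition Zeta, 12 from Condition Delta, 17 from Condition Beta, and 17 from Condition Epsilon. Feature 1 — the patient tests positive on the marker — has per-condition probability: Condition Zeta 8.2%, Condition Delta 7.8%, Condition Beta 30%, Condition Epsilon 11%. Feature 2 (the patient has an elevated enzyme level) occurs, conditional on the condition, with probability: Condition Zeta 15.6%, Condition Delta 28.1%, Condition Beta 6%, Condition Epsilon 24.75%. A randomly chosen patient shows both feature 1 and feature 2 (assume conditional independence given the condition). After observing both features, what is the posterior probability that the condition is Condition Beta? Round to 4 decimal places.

Compute prior × likelihood for every hypothesis:
  Condition Zeta: 0.54 × 0.082 × 0.156 = 0.00690768
  Condition Delta: 0.12 × 0.078 × 0.281 = 0.00263016
  Condition Beta: 0.17 × 0.3 × 0.06 = 0.00306
  Condition Epsilon: 0.17 × 0.11 × 0.2475 = 0.00462825
Normalizing constant = 0.01722609.
P(Condition Beta | evidence) = 0.00306 / 0.01722609 ≈ 0.1776.

0.1776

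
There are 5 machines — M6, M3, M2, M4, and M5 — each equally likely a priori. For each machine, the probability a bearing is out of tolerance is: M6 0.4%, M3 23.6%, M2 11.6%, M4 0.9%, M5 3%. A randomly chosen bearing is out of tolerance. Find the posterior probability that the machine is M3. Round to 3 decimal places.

With a uniform prior (1/5 each), posterior ∝ likelihood:
  M6: 0.004
  M3: 0.236
  M2: 0.116
  M4: 0.009
  M5: 0.03
Sum = 0.395.
P(M3 | evidence) = 0.236 / 0.395 ≈ 0.597.

0.597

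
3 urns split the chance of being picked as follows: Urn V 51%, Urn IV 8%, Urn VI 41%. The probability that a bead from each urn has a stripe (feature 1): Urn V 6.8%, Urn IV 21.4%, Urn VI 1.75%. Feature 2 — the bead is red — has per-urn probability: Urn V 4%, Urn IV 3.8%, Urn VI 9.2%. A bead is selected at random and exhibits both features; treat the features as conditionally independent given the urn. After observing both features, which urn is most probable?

By Bayes' rule, posterior ∝ prior × likelihood:
  Urn V: 0.51 × 0.068 × 0.04 = 0.0013872
  Urn IV: 0.08 × 0.214 × 0.038 = 0.00065056
  Urn VI: 0.41 × 0.0175 × 0.092 = 0.0006601
Normalizing constant = 0.00269786.
Largest term belongs to Urn V, so Urn V is most probable.

Urn V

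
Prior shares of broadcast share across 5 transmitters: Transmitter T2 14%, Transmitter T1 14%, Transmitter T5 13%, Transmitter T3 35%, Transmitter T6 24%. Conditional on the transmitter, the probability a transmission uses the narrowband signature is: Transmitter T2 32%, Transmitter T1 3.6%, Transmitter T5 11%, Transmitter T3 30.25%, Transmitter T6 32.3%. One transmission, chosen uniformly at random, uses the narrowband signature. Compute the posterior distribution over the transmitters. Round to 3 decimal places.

Transmitter T2 0.181, Transmitter T1 0.020, Transmitter T5 0.058, Transmitter T3 0.428, Transmitter T6 0.313

Unnormalized posteriors (prior × likelihood):
  Transmitter T2: 0.14 × 0.32 = 0.0448
  Transmitter T1: 0.14 × 0.036 = 0.00504
  Transmitter T5: 0.13 × 0.11 = 0.0143
  Transmitter T3: 0.35 × 0.3025 = 0.105875
  Transmitter T6: 0.24 × 0.323 = 0.07752
Normalizing constant = 0.247535.
P(Transmitter T2 | narrowband) = 0.0448/0.247535 ≈ 0.181
P(Transmitter T1 | narrowband) = 0.00504/0.247535 ≈ 0.020
P(Transmitter T5 | narrowband) = 0.0143/0.247535 ≈ 0.058
P(Transmitter T3 | narrowband) = 0.105875/0.247535 ≈ 0.428
P(Transmitter T6 | narrowband) = 0.07752/0.247535 ≈ 0.313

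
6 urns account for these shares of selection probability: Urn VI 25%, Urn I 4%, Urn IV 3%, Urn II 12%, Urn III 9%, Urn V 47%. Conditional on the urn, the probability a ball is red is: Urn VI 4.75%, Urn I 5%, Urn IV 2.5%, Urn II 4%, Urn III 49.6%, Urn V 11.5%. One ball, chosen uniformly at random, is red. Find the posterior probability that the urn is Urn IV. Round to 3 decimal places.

0.006

Unnormalized posteriors (prior × likelihood):
  Urn VI: 0.25 × 0.0475 = 0.011875
  Urn I: 0.04 × 0.05 = 0.002
  Urn IV: 0.03 × 0.025 = 0.00075
  Urn II: 0.12 × 0.04 = 0.0048
  Urn III: 0.09 × 0.496 = 0.04464
  Urn V: 0.47 × 0.115 = 0.05405
Normalizing constant = 0.118115.
P(Urn IV | evidence) = 0.00075 / 0.118115 ≈ 0.006.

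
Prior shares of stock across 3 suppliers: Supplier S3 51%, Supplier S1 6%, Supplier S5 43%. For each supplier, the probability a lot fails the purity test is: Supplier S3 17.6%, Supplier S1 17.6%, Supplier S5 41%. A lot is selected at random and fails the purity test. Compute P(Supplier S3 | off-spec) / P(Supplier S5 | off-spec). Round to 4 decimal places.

Compute prior × likelihood for every hypothesis:
  Supplier S3: 0.51 × 0.176 = 0.08976
  Supplier S1: 0.06 × 0.176 = 0.01056
  Supplier S5: 0.43 × 0.41 = 0.1763
Total = 0.27662.
The ratio is 0.08976 / 0.1763 (the normalizer cancels) = 0.5091.

0.5091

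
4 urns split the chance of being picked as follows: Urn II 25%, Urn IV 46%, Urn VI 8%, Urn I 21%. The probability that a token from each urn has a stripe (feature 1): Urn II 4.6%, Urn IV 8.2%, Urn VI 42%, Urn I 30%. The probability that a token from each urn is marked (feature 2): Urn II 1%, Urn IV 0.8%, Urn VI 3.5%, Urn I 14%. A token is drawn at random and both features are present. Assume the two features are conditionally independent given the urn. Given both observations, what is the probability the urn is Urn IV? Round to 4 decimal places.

Unnormalized posteriors (prior × likelihood):
  Urn II: 0.25 × 0.046 × 0.01 = 0.000115
  Urn IV: 0.46 × 0.082 × 0.008 = 0.00030176
  Urn VI: 0.08 × 0.42 × 0.035 = 0.001176
  Urn I: 0.21 × 0.3 × 0.14 = 0.00882
Sum = 0.01041276.
P(Urn IV | evidence) = 0.00030176 / 0.01041276 ≈ 0.0290.

0.0290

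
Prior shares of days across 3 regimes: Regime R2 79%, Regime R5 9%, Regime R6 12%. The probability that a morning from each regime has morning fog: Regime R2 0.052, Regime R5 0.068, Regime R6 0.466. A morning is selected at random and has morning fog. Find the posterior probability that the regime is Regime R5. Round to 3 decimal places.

Prior × likelihood for each hypothesis:
  Regime R2: 0.79 × 0.052 = 0.04108
  Regime R5: 0.09 × 0.068 = 0.00612
  Regime R6: 0.12 × 0.466 = 0.05592
Sum = 0.10312.
P(Regime R5 | evidence) = 0.00612 / 0.10312 ≈ 0.059.

0.059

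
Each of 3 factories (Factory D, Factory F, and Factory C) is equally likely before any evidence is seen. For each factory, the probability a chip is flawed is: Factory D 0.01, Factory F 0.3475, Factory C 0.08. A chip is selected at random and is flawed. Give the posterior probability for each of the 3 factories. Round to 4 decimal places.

With a uniform prior (1/3 each), posterior ∝ likelihood:
  Factory D: 0.01
  Factory F: 0.3475
  Factory C: 0.08
Sum = 0.4375.
P(Factory D | flawed) = 0.01/0.4375 ≈ 0.0229
P(Factory F | flawed) = 0.3475/0.4375 ≈ 0.7943
P(Factory C | flawed) = 0.08/0.4375 ≈ 0.1829

Factory D 0.0229, Factory F 0.7943, Factory C 0.1829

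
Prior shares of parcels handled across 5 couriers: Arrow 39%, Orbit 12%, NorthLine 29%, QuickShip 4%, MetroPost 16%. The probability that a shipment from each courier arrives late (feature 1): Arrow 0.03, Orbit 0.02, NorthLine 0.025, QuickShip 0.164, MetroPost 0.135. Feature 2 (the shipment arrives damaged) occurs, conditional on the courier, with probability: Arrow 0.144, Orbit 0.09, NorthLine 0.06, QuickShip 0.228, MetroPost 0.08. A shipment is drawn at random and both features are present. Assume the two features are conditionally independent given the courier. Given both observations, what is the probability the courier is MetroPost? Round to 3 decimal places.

0.311

By Bayes' rule, posterior ∝ prior × likelihood:
  Arrow: 0.39 × 0.03 × 0.144 = 0.0016848
  Orbit: 0.12 × 0.02 × 0.09 = 0.000216
  NorthLine: 0.29 × 0.025 × 0.06 = 0.000435
  QuickShip: 0.04 × 0.164 × 0.228 = 0.00149568
  MetroPost: 0.16 × 0.135 × 0.08 = 0.001728
Sum = 0.00555948.
P(MetroPost | evidence) = 0.001728 / 0.00555948 ≈ 0.311.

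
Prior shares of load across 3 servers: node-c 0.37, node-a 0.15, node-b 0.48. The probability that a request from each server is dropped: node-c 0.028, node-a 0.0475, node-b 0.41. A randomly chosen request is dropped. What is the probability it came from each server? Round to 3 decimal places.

node-c 0.048, node-a 0.033, node-b 0.918

Unnormalized posteriors (prior × likelihood):
  node-c: 0.37 × 0.028 = 0.01036
  node-a: 0.15 × 0.0475 = 0.007125
  node-b: 0.48 × 0.41 = 0.1968
Normalizing constant = 0.214285.
P(node-c | dropped) = 0.01036/0.214285 ≈ 0.048
P(node-a | dropped) = 0.007125/0.214285 ≈ 0.033
P(node-b | dropped) = 0.1968/0.214285 ≈ 0.918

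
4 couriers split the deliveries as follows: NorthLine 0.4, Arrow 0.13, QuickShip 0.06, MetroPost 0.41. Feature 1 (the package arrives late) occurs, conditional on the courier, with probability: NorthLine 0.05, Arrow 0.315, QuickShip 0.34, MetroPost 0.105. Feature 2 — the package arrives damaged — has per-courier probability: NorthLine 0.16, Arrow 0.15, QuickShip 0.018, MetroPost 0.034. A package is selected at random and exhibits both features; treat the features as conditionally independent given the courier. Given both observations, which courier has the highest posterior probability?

By Bayes' rule, posterior ∝ prior × likelihood:
  NorthLine: 0.4 × 0.05 × 0.16 = 0.0032
  Arrow: 0.13 × 0.315 × 0.15 = 0.0061425
  QuickShip: 0.06 × 0.34 × 0.018 = 0.0003672
  MetroPost: 0.41 × 0.105 × 0.034 = 0.0014637
Sum = 0.0111734.
Largest term belongs to Arrow, so Arrow is most probable.

Arrow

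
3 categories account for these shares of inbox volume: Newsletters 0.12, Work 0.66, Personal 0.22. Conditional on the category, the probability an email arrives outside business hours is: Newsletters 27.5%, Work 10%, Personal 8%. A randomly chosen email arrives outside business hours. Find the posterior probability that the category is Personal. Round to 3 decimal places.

By Bayes' rule, posterior ∝ prior × likelihood:
  Newsletters: 0.12 × 0.275 = 0.033
  Work: 0.66 × 0.1 = 0.066
  Personal: 0.22 × 0.08 = 0.0176
Total = 0.1166.
P(Personal | evidence) = 0.0176 / 0.1166 ≈ 0.151.

0.151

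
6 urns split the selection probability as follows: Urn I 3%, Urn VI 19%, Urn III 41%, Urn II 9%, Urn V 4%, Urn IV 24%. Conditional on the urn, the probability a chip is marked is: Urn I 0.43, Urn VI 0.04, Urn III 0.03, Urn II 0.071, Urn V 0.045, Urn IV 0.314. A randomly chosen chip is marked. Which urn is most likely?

Urn IV

By Bayes' rule, posterior ∝ prior × likelihood:
  Urn I: 0.03 × 0.43 = 0.0129
  Urn VI: 0.19 × 0.04 = 0.0076
  Urn III: 0.41 × 0.03 = 0.0123
  Urn II: 0.09 × 0.071 = 0.00639
  Urn V: 0.04 × 0.045 = 0.0018
  Urn IV: 0.24 × 0.314 = 0.07536
Total = 0.11635.
Largest term belongs to Urn IV, so Urn IV is most probable.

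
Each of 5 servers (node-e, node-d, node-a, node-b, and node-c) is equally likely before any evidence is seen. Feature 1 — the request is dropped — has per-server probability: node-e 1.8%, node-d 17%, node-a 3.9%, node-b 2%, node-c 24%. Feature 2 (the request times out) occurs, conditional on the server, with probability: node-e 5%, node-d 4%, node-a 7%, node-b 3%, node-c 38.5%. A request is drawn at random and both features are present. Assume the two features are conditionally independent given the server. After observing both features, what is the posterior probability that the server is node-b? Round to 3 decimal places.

With a uniform prior (1/5 each), posterior ∝ likelihood:
  node-e: 0.018 × 0.05 = 0.0009
  node-d: 0.17 × 0.04 = 0.0068
  node-a: 0.039 × 0.07 = 0.00273
  node-b: 0.02 × 0.03 = 0.0006
  node-c: 0.24 × 0.385 = 0.0924
Sum = 0.10343.
P(node-b | evidence) = 0.0006 / 0.10343 ≈ 0.006.

0.006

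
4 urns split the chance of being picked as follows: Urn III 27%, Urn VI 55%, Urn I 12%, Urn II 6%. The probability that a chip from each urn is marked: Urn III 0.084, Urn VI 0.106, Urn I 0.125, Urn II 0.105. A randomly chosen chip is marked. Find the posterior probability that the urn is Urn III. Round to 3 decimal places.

Compute prior × likelihood for every hypothesis:
  Urn III: 0.27 × 0.084 = 0.02268
  Urn VI: 0.55 × 0.106 = 0.0583
  Urn I: 0.12 × 0.125 = 0.015
  Urn II: 0.06 × 0.105 = 0.0063
Total = 0.10228.
P(Urn III | evidence) = 0.02268 / 0.10228 ≈ 0.222.

0.222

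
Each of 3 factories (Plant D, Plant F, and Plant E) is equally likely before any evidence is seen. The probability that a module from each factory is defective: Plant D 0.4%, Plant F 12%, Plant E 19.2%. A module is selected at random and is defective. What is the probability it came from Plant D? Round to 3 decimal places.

0.013

With a uniform prior (1/3 each), posterior ∝ likelihood:
  Plant D: 0.004
  Plant F: 0.12
  Plant E: 0.192
Normalizing constant = 0.316.
P(Plant D | evidence) = 0.004 / 0.316 ≈ 0.013.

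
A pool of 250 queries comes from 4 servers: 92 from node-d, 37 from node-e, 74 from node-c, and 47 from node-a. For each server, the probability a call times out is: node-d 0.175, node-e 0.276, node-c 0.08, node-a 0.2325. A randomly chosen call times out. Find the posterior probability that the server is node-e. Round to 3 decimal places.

By Bayes' rule, posterior ∝ prior × likelihood:
  node-d: 0.368 × 0.175 = 0.0644
  node-e: 0.148 × 0.276 = 0.040848
  node-c: 0.296 × 0.08 = 0.02368
  node-a: 0.188 × 0.2325 = 0.04371
Normalizing constant = 0.172638.
P(node-e | evidence) = 0.040848 / 0.172638 ≈ 0.237.

0.237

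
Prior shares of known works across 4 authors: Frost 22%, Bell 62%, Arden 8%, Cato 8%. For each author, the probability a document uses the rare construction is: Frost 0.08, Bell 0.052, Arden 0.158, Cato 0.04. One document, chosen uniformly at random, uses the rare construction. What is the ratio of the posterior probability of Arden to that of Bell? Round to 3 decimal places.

By Bayes' rule, posterior ∝ prior × likelihood:
  Frost: 0.22 × 0.08 = 0.0176
  Bell: 0.62 × 0.052 = 0.03224
  Arden: 0.08 × 0.158 = 0.01264
  Cato: 0.08 × 0.04 = 0.0032
Sum = 0.06568.
The ratio is 0.01264 / 0.03224 (the normalizer cancels) = 0.392.

0.392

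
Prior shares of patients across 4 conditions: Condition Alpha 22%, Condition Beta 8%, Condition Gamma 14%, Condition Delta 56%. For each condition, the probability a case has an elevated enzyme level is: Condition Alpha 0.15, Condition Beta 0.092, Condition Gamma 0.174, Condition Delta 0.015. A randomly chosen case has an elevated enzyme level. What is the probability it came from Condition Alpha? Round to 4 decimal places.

0.4513

Prior × likelihood for each hypothesis:
  Condition Alpha: 0.22 × 0.15 = 0.033
  Condition Beta: 0.08 × 0.092 = 0.00736
  Condition Gamma: 0.14 × 0.174 = 0.02436
  Condition Delta: 0.56 × 0.015 = 0.0084
Normalizing constant = 0.07312.
P(Condition Alpha | evidence) = 0.033 / 0.07312 ≈ 0.4513.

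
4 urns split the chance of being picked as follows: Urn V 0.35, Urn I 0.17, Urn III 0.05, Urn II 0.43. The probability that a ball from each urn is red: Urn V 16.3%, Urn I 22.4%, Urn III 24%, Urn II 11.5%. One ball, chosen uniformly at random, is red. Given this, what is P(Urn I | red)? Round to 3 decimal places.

Prior × likelihood for each hypothesis:
  Urn V: 0.35 × 0.163 = 0.05705
  Urn I: 0.17 × 0.224 = 0.03808
  Urn III: 0.05 × 0.24 = 0.012
  Urn II: 0.43 × 0.115 = 0.04945
Normalizing constant = 0.15658.
P(Urn I | evidence) = 0.03808 / 0.15658 ≈ 0.243.

0.243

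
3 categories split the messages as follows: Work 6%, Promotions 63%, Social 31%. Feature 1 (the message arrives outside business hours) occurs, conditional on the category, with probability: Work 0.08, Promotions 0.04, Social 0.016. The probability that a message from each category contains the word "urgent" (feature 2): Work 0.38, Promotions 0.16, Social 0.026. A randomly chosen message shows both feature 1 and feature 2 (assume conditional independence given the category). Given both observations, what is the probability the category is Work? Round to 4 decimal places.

Unnormalized posteriors (prior × likelihood):
  Work: 0.06 × 0.08 × 0.38 = 0.001824
  Promotions: 0.63 × 0.04 × 0.16 = 0.004032
  Social: 0.31 × 0.016 × 0.026 = 0.00012896
Normalizing constant = 0.00598496.
P(Work | evidence) = 0.001824 / 0.00598496 ≈ 0.3048.

0.3048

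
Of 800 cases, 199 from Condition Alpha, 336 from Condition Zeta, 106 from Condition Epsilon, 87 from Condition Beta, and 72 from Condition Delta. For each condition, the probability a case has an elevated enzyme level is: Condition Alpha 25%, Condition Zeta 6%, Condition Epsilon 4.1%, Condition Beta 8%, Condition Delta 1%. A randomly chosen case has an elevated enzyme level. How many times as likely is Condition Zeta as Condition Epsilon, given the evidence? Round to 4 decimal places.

4.6387

Unnormalized posteriors (prior × likelihood):
  Condition Alpha: 0.24875 × 0.25 = 0.0621875
  Condition Zeta: 0.42 × 0.06 = 0.0252
  Condition Epsilon: 0.1325 × 0.041 = 0.0054325
  Condition Beta: 0.10875 × 0.08 = 0.0087
  Condition Delta: 0.09 × 0.01 = 0.0009
Total = 0.10242.
The ratio is 0.0252 / 0.0054325 (the normalizer cancels) = 4.6387.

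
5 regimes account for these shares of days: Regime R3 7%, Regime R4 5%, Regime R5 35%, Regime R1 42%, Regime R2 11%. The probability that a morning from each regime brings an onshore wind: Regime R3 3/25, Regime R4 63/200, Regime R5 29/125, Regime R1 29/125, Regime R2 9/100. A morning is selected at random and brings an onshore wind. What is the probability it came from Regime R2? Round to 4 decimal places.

0.0465

Unnormalized posteriors (prior × likelihood):
  Regime R3: 0.07 × 0.12 = 0.0084
  Regime R4: 0.05 × 0.315 = 0.01575
  Regime R5: 0.35 × 0.232 = 0.0812
  Regime R1: 0.42 × 0.232 = 0.09744
  Regime R2: 0.11 × 0.09 = 0.0099
Total = 0.21269.
P(Regime R2 | evidence) = 0.0099 / 0.21269 ≈ 0.0465.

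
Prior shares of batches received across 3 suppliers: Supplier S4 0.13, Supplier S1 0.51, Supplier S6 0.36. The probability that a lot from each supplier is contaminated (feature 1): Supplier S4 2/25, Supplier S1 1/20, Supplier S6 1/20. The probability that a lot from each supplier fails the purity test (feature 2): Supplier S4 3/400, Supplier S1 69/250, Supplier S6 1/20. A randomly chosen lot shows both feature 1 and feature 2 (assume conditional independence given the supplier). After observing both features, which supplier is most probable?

Prior × likelihood for each hypothesis:
  Supplier S4: 0.13 × 0.08 × 0.0075 = 0.000078
  Supplier S1: 0.51 × 0.05 × 0.276 = 0.007038
  Supplier S6: 0.36 × 0.05 × 0.05 = 0.0009
Normalizing constant = 0.008016.
Largest term belongs to Supplier S1, so Supplier S1 is most probable.

Supplier S1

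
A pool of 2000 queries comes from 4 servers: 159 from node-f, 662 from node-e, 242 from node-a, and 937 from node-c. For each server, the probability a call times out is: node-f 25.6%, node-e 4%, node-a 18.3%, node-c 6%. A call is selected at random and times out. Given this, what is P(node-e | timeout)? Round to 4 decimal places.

Prior × likelihood for each hypothesis:
  node-f: 0.0795 × 0.256 = 0.020352
  node-e: 0.331 × 0.04 = 0.01324
  node-a: 0.121 × 0.183 = 0.022143
  node-c: 0.4685 × 0.06 = 0.02811
Sum = 0.083845.
P(node-e | evidence) = 0.01324 / 0.083845 ≈ 0.1579.

0.1579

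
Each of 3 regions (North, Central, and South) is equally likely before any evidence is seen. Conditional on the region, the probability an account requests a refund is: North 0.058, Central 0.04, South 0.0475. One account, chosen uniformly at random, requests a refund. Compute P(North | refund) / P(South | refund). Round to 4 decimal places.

1.2211

With a uniform prior (1/3 each), posterior ∝ likelihood:
  North: 0.058
  Central: 0.04
  South: 0.0475
Normalizing constant = 0.1455.
The ratio is 0.058 / 0.0475 (the normalizer cancels) = 1.2211.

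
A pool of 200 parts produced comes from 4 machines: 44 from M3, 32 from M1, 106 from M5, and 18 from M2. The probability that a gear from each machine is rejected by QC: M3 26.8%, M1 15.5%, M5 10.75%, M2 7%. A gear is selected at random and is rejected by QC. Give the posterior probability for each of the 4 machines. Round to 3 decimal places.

M3 0.401, M1 0.169, M5 0.387, M2 0.043

Compute prior × likelihood for every hypothesis:
  M3: 0.22 × 0.268 = 0.05896
  M1: 0.16 × 0.155 = 0.0248
  M5: 0.53 × 0.1075 = 0.056975
  M2: 0.09 × 0.07 = 0.0063
Sum = 0.147035.
P(M3 | rejected) = 0.05896/0.147035 ≈ 0.401
P(M1 | rejected) = 0.0248/0.147035 ≈ 0.169
P(M5 | rejected) = 0.056975/0.147035 ≈ 0.387
P(M2 | rejected) = 0.0063/0.147035 ≈ 0.043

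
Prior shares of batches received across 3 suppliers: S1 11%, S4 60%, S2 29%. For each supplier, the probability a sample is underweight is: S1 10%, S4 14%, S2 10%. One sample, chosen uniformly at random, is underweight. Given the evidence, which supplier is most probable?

Prior × likelihood for each hypothesis:
  S1: 0.11 × 0.1 = 0.011
  S4: 0.6 × 0.14 = 0.084
  S2: 0.29 × 0.1 = 0.029
Sum = 0.124.
Largest term belongs to S4, so S4 is most probable.

S4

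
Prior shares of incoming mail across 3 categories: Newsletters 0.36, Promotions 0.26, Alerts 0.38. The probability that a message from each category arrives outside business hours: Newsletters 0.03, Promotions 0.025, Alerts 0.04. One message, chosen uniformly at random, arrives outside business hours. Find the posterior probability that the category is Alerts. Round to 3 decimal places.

Prior × likelihood for each hypothesis:
  Newsletters: 0.36 × 0.03 = 0.0108
  Promotions: 0.26 × 0.025 = 0.0065
  Alerts: 0.38 × 0.04 = 0.0152
Total = 0.0325.
P(Alerts | evidence) = 0.0152 / 0.0325 ≈ 0.468.

0.468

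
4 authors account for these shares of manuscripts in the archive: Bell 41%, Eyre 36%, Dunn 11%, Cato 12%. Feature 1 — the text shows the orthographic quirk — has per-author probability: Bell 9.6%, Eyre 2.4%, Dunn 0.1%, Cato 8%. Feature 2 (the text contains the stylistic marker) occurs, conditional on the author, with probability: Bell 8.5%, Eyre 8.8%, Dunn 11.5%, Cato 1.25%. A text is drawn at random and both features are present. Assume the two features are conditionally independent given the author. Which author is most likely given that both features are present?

Prior × likelihood for each hypothesis:
  Bell: 0.41 × 0.096 × 0.085 = 0.0033456
  Eyre: 0.36 × 0.024 × 0.088 = 0.00076032
  Dunn: 0.11 × 0.001 × 0.115 = 0.00001265
  Cato: 0.12 × 0.08 × 0.0125 = 0.00012
Normalizing constant = 0.00423857.
Largest term belongs to Bell, so Bell is most probable.

Bell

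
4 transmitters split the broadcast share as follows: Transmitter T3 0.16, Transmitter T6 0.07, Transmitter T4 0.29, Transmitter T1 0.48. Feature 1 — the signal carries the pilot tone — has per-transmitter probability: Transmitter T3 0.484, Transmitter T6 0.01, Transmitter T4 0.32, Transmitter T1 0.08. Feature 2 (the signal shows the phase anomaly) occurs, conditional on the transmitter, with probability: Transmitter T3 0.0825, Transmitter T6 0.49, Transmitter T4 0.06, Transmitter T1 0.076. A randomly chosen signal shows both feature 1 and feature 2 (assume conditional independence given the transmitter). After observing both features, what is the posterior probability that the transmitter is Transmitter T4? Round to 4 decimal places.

0.3659

By Bayes' rule, posterior ∝ prior × likelihood:
  Transmitter T3: 0.16 × 0.484 × 0.0825 = 0.0063888
  Transmitter T6: 0.07 × 0.01 × 0.49 = 0.000343
  Transmitter T4: 0.29 × 0.32 × 0.06 = 0.005568
  Transmitter T1: 0.48 × 0.08 × 0.076 = 0.0029184
Normalizing constant = 0.0152182.
P(Transmitter T4 | evidence) = 0.005568 / 0.0152182 ≈ 0.3659.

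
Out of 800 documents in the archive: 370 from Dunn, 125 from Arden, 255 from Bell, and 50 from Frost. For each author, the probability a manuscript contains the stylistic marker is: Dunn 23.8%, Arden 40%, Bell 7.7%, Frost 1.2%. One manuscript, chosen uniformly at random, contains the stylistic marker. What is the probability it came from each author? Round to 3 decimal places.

Dunn 0.556, Arden 0.316, Bell 0.124, Frost 0.004

By Bayes' rule, posterior ∝ prior × likelihood:
  Dunn: 0.4625 × 0.238 = 0.110075
  Arden: 0.15625 × 0.4 = 0.0625
  Bell: 0.31875 × 0.077 = 0.02454375
  Frost: 0.0625 × 0.012 = 0.00075
Total = 0.19786875.
P(Dunn | marker) = 0.110075/0.19786875 ≈ 0.556
P(Arden | marker) = 0.0625/0.19786875 ≈ 0.316
P(Bell | marker) = 0.02454375/0.19786875 ≈ 0.124
P(Frost | marker) = 0.00075/0.19786875 ≈ 0.004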